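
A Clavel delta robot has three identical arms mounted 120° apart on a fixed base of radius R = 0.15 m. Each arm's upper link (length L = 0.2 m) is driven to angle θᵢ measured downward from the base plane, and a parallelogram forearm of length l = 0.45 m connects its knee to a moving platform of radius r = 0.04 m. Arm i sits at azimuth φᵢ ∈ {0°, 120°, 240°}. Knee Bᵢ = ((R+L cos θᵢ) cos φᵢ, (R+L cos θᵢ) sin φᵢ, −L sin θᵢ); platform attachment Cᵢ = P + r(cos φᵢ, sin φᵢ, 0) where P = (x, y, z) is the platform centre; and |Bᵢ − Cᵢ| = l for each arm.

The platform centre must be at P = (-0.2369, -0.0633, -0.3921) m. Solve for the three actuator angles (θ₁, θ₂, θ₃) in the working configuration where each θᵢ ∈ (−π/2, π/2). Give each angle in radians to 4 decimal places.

rotate P by −φ1: (-0.2369, -0.0633, -0.3921)
  A=0.3469, B=-0.3921, C=(l²−L²−A²−y'²−z²)/(2L)=-0.2890
  θ1 = atan2(B,A) + arccos(C/0.5235) = 1.3090
arm 2 (φ=120.0°): x'=0.0636, y'=0.2368
  A cos θ + B sin θ = C:  0.0464·cos θ + -0.3921·sin θ = -0.1237
  √(A²+B²)=0.3948;  θ2 = -1.4531+1.8894 ≈ 0.4363
arm 3 (φ=240.0°): x'=0.1733, y'=-0.1735
  A=-0.0633, B=-0.3921, C=(l²−L²−A²−y'²−z²)/(2L)=-0.0634
  γ=atan2(-0.3921,-0.0633)=-1.7308;  ψ=arccos(-0.1596)=1.7311;  θ3=γ+ψ≈0.0003

θ₁ = 1.3090, θ₂ = 0.4363, θ₃ = 0.0003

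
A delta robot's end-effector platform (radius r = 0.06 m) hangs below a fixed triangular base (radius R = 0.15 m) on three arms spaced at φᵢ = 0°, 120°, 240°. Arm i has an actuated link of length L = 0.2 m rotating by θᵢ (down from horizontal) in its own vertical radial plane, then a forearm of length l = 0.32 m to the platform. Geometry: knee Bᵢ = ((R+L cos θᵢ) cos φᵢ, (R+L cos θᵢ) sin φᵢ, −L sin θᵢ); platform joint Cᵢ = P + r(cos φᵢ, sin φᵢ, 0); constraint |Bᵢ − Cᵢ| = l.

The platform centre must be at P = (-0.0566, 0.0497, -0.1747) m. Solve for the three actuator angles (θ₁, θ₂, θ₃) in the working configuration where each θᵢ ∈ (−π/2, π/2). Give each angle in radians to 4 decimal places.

rotate P by −φ1: (-0.0566, 0.0497, -0.1747)
  e−x'=0.1466;  (l²−L²−(e−x')²−y'²−z²)/2L = 0.0198
  γ=atan2(-0.1747,0.1466)=-0.8726;  ψ=arccos(0.0868)=1.4839;  θ1=γ+ψ≈0.6113
arm 2 (φ=120.0°): x'=0.0713, y'=0.0242
  A cos θ + B sin θ = C:  0.0187·cos θ + -0.1747·sin θ = 0.0774
  √(A²+B²)=0.1757;  θ2 = -1.4644+1.1148 ≈ -0.3496
φ3=240.0° → target in arm frame (-0.0147, -0.0739)
  A cos θ + B sin θ = C:  0.1047·cos θ + -0.1747·sin θ = 0.0386
  γ=atan2(-0.1747,0.1047)=-1.0307;  ψ=arccos(0.1897)=1.3800;  θ3=γ+ψ≈0.3493

θ₁ = 0.6113, θ₂ = -0.3496, θ₃ = 0.3493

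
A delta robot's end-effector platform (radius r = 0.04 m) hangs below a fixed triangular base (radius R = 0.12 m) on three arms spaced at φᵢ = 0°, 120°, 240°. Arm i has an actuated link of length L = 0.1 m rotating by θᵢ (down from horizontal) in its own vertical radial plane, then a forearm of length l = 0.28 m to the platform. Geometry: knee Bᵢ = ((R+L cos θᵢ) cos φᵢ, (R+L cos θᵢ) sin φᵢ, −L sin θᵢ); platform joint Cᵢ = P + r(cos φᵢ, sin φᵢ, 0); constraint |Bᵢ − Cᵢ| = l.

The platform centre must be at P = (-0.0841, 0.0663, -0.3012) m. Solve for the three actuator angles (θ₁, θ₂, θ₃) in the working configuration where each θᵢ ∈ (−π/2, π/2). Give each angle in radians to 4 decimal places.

θ₁ = 1.3967, θ₂ = 0.3493, θ₃ = 1.0475

arm 1 (φ=0.0°): x'=-0.0841, y'=0.0663
  e−x'=0.1641;  (l²−L²−(e−x')²−y'²−z²)/2L = -0.2682
  γ=atan2(-0.3012,0.1641)=-1.0719;  ψ=arccos(-0.7820)=2.4687;  θ1=γ+ψ≈1.3967
φ2=120.0° → target in arm frame (0.0995, 0.0397)
  e−x'=-0.0195;  (l²−L²−(e−x')²−y'²−z²)/2L = -0.1214
  θ2 = atan2(B,A) + arccos(C/0.3018) = 0.3493
arm 3 (φ=240.0°): x'=-0.0154, y'=-0.1060
  e−x'=0.0954;  (l²−L²−(e−x')²−y'²−z²)/2L = -0.2132
  θ3 = atan2(B,A) + arccos(C/0.3159) = 1.0475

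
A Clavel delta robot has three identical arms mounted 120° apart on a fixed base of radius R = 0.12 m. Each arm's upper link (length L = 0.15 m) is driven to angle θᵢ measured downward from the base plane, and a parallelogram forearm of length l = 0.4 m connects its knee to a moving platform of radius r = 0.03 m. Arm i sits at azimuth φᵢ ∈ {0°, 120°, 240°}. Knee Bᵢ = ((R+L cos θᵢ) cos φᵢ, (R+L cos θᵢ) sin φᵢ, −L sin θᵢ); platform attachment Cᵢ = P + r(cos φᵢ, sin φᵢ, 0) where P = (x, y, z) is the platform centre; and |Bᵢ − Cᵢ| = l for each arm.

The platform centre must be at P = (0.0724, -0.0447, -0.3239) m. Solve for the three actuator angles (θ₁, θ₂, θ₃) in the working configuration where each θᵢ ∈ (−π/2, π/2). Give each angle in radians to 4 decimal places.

θ₁ = -0.2621, θ₂ = 0.4364, θ₃ = 0.0870

rotate P by −φ1: (0.0724, -0.0447, -0.3239)
  A cos θ + B sin θ = C:  0.0176·cos θ + -0.3239·sin θ = 0.1009
  γ=atan2(-0.3239,0.0176)=-1.5165;  ψ=arccos(0.3112)=1.2544;  θ1=γ+ψ≈-0.2621
φ2=120.0° → target in arm frame (-0.0749, -0.0404)
  A cos θ + B sin θ = C:  0.1649·cos θ + -0.3239·sin θ = 0.0125
  θ2 = atan2(B,A) + arccos(C/0.3635) = 0.4364
arm 3 (φ=240.0°): x'=0.0025, y'=0.0851
  A=0.0875, B=-0.3239, C=(l²−L²−A²−y'²−z²)/(2L)=0.0590
  √(A²+B²)=0.3355;  θ3 = -1.3070+1.3940 ≈ 0.0870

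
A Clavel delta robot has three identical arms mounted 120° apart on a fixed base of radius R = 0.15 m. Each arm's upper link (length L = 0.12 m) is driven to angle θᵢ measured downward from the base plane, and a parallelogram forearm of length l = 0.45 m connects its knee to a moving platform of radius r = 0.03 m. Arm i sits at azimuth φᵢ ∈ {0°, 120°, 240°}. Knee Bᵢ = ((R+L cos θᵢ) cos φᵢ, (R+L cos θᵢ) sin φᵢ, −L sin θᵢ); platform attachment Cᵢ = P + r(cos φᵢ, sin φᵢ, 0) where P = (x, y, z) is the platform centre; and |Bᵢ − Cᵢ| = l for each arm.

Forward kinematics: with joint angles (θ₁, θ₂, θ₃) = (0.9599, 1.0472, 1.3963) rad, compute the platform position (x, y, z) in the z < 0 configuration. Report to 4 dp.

O1 = (0.1888·cos0.0°, 0.1888·sin0.0°, -0.0983) = (0.1888, 0.0000, -0.0983)
φ2=120.0°: virtual centre (-0.0900, 0.1559, -0.1039), radius l
O3 = (0.1408·cos240.0°, 0.1408·sin240.0°, -0.1182) = (-0.0704, -0.1220, -0.1182)
subtract pairs → two planes through P
linear system: -0.5577x+0.3118y = -0.0021−-0.0113z; -0.5185x+-0.2439y = -0.0115−-0.0398z
Cramer: x(z) = 0.0138-0.0509z;  y(z) = 0.0179-0.0549z
into |P−O₁|² = l²: 1.0056z² + 0.2124z + -0.1619 = 0;  Δ = 0.6963;  z = -0.5205 or 0.3093 → z<0 root = -0.5205
x = 0.0403, y = 0.0465

(0.0403, 0.0465, -0.5205)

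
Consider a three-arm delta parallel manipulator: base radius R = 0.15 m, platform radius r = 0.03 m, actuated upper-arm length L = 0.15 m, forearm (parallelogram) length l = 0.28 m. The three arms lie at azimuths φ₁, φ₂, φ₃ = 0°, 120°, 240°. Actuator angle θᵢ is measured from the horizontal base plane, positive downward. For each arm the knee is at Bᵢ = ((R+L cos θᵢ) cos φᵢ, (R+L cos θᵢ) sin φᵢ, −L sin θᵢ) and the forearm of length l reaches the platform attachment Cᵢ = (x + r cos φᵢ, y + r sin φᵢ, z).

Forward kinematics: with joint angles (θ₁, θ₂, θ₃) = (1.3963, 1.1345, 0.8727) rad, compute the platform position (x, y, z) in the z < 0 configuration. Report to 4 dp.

(-0.0554, -0.0295, -0.3400)

arm 1 at φ=0.0°: (R−r)+L cos θ1 = 0.1460;  O1 = (0.1460, 0.0000, -0.1477)
O2 = (0.1834·cos120.0°, 0.1834·sin120.0°, -0.1359) = (-0.0917, 0.1588, -0.1359)
O3 = (0.2164·cos240.0°, 0.2164·sin240.0°, -0.1149) = (-0.1082, -0.1874, -0.1149)
|O₂|²−|O₁|² = 0.0090;  |O₃|²−|O₁|² = 0.0169
plane₁₂: -0.4755x+0.3176y+0.0235z = 0.0090
Cramer: x(z) = -0.0257+0.0873z;  y(z) = -0.0102+0.0566z
sphere 1 gives Az²+Bz+C=0 with A=1.0108, B=0.2643, C=-0.0270;  B²−4AC=0.1790;  roots -0.3400, 0.0785;  negative root z = -0.3400
x = -0.0554, y = -0.0295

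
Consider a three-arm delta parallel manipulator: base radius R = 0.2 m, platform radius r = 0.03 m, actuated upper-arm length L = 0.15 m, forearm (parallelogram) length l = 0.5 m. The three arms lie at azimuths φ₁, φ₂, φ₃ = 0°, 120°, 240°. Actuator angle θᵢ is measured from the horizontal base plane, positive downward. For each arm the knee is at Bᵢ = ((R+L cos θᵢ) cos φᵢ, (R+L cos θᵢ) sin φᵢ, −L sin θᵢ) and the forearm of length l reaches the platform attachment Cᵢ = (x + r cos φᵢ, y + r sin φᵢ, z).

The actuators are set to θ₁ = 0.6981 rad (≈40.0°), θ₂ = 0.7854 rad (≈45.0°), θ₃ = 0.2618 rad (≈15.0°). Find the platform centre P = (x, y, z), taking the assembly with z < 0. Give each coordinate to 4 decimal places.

(-0.0278, -0.0748, -0.4793)

arm 1 at φ=0.0°: (R−r)+L cos θ1 = 0.2849;  centre 1 = (0.2849, 0.0000, -0.0964)
φ2=120.0°: virtual centre (-0.1380, 0.2391, -0.1061), radius l
arm 3 at φ=240.0°: (R−r)+L cos θ3 = 0.3149;  centre 3 = (-0.1574, -0.2727, -0.0388)
eliminate P² terms by subtracting sphere 1 from 2 and 3
linear system: -0.8459x+0.4782y = -0.0030−-0.0193z; -0.8847x+-0.5454y = 0.0102−0.1152z
det = 0.8844;  x = -0.0037+0.0504z,  y = -0.0128+0.1295z
quadratic in z: (1.0193)z²+(0.1605)z+(-0.1573)=0, √Δ=0.8167 → z ∈ {-0.4793, 0.3219}; z = -0.4793 (taking z<0)
x = -0.0278, y = -0.0748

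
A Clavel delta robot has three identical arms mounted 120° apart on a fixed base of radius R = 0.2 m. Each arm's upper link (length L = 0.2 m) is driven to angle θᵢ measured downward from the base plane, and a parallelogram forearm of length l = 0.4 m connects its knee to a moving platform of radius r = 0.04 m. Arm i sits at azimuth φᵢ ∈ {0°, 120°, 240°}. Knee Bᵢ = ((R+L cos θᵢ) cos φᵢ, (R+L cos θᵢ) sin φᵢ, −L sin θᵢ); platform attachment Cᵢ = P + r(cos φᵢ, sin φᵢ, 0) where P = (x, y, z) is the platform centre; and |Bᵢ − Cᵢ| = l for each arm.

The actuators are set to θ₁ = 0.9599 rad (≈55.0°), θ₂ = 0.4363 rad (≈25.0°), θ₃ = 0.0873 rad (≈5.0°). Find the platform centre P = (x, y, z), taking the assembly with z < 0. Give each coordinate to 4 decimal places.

(-0.1007, -0.0361, -0.2970)

arm 1 at φ=0.0°: ρ1 = 0.2747;  S1 = (0.2747, 0.0000, -0.1638)
φ2=120.0°: virtual centre (-0.1706, 0.2955, -0.0845), radius l
φ3=240.0°: virtual centre (-0.1796, -0.3111, -0.0174), radius l
eliminate P² terms by subtracting sphere 1 from 2 and 3
plane₁₂: -0.8907x+0.5911y+0.1586z = 0.0213
det = 1.0913;  x = -0.0268+0.2490z,  y = -0.0043+0.1069z
sphere 1 gives Az²+Bz+C=0 with A=1.0734, B=0.1766, C=-0.0422;  B²−4AC=0.2125;  roots -0.2970, 0.1325;  negative root z = -0.2970
x = -0.1007, y = -0.0361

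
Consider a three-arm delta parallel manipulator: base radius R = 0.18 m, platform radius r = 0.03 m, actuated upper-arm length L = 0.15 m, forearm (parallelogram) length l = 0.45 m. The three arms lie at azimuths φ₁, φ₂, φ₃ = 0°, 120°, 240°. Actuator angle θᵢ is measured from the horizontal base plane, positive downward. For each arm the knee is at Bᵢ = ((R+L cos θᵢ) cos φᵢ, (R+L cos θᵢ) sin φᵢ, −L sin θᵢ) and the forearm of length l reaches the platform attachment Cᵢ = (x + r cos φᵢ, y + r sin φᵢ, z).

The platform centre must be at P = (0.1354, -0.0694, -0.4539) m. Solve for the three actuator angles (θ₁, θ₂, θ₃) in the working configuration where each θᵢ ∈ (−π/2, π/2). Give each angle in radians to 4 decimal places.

θ₁ = 0.2621, θ₂ = 1.3095, θ₃ = 0.8729

φ1=0.0° → target in arm frame (0.1354, -0.0694)
  e−x'=0.0146;  (l²−L²−(e−x')²−y'²−z²)/2L = -0.1035
  γ=atan2(-0.4539,0.0146)=-1.5386;  ψ=arccos(-0.2279)=1.8008;  θ1=γ+ψ≈0.2621
φ2=120.0° → target in arm frame (-0.1278, -0.0826)
  A=0.2778, B=-0.4539, C=(l²−L²−A²−y'²−z²)/(2L)=-0.3667
  √(A²+B²)=0.5322;  θ2 = -1.0216+2.3311 ≈ 1.3095
φ3=240.0° → target in arm frame (-0.0076, 0.1520)
  A=0.1576, B=-0.4539, C=(l²−L²−A²−y'²−z²)/(2L)=-0.2465
  √(A²+B²)=0.4805;  θ3 = -1.2366+2.1095 ≈ 0.8729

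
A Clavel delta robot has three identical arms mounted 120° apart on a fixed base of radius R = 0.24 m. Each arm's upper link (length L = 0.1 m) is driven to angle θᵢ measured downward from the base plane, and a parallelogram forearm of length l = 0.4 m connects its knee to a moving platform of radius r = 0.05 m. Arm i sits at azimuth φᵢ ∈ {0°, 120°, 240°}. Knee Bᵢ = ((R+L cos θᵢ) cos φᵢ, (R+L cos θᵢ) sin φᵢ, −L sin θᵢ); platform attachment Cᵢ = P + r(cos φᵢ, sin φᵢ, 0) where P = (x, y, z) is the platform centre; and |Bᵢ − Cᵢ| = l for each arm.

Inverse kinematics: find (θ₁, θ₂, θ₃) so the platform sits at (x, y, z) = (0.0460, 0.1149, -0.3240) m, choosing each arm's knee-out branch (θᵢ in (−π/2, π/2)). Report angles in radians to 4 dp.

θ₁ = 0.2612, θ₂ = 0.0003, θ₃ = 1.3960

arm 1 (φ=0.0°): x'=0.0460, y'=0.1149
  A=0.1440, B=-0.3240, C=(l²−L²−A²−y'²−z²)/(2L)=0.0554
  √(A²+B²)=0.3546;  θ1 = -1.1526+1.4138 ≈ 0.2612
rotate P by −φ2: (0.0765, -0.0973, -0.3240)
  e−x'=0.1135;  (l²−L²−(e−x')²−y'²−z²)/2L = 0.1134
  γ=atan2(-0.3240,0.1135)=-1.2339;  ψ=arccos(0.3303)=1.2342;  θ2=γ+ψ≈0.0003
φ3=240.0° → target in arm frame (-0.1225, -0.0176)
  A=0.3125, B=-0.3240, C=(l²−L²−A²−y'²−z²)/(2L)=-0.2647
  θ3 = atan2(B,A) + arccos(C/0.4502) = 1.3960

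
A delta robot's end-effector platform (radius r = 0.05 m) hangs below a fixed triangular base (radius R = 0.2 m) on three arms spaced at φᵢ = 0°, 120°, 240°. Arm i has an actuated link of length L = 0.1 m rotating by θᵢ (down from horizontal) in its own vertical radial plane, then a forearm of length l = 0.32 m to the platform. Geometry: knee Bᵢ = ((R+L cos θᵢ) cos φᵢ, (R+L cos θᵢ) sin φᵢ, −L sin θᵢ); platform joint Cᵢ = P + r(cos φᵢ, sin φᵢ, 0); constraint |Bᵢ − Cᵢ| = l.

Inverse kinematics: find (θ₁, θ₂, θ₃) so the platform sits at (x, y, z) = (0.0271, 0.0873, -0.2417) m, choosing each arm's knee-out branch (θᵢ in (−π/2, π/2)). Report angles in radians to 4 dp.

rotate P by −φ1: (0.0271, 0.0873, -0.2417)
  A=0.1229, B=-0.2417, C=(l²−L²−A²−y'²−z²)/(2L)=0.0563
  θ1 = atan2(B,A) + arccos(C/0.2712) = 0.2613
arm 2 (φ=120.0°): x'=0.0621, y'=-0.0671
  A=0.0879, B=-0.2417, C=(l²−L²−A²−y'²−z²)/(2L)=0.1087
  γ=atan2(-0.2417,0.0879)=-1.2218;  ψ=arccos(0.4227)=1.1344;  θ2=γ+ψ≈-0.0874
arm 3 (φ=240.0°): x'=-0.0892, y'=-0.0202
  e−x'=0.2392;  (l²−L²−(e−x')²−y'²−z²)/2L = -0.1181
  √(A²+B²)=0.3400;  θ3 = -0.7907+1.9255 ≈ 1.1348

θ₁ = 0.2613, θ₂ = -0.0874, θ₃ = 1.1348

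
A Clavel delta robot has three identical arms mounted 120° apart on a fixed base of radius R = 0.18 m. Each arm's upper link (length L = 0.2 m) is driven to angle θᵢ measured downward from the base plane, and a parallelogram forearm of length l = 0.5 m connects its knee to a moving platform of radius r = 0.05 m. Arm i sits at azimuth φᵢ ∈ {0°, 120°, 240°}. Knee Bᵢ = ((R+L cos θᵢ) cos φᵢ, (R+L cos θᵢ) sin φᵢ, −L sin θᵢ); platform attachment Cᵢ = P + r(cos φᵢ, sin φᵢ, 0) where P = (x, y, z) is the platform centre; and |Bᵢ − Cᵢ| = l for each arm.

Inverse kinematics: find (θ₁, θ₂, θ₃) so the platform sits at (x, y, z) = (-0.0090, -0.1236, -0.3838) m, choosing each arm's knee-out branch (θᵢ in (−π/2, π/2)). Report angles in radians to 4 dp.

θ₁ = 0.1745, θ₂ = 0.5237, θ₃ = -0.3490

rotate P by −φ1: (-0.0090, -0.1236, -0.3838)
  e−x'=0.1390;  (l²−L²−(e−x')²−y'²−z²)/2L = 0.0702
  γ=atan2(-0.3838,0.1390)=-1.2233;  ψ=arccos(0.1721)=1.3978;  θ1=γ+ψ≈0.1745
rotate P by −φ2: (-0.1025, 0.0696, -0.3838)
  A cos θ + B sin θ = C:  0.2325·cos θ + -0.3838·sin θ = 0.0094
  √(A²+B²)=0.4488;  θ2 = -1.0261+1.5497 ≈ 0.5237
rotate P by −φ3: (0.1115, 0.0540, -0.3838)
  A=0.0185, B=-0.3838, C=(l²−L²−A²−y'²−z²)/(2L)=0.1486
  γ=atan2(-0.3838,0.0185)=-1.5227;  ψ=arccos(0.3867)=1.1737;  θ3=γ+ψ≈-0.3490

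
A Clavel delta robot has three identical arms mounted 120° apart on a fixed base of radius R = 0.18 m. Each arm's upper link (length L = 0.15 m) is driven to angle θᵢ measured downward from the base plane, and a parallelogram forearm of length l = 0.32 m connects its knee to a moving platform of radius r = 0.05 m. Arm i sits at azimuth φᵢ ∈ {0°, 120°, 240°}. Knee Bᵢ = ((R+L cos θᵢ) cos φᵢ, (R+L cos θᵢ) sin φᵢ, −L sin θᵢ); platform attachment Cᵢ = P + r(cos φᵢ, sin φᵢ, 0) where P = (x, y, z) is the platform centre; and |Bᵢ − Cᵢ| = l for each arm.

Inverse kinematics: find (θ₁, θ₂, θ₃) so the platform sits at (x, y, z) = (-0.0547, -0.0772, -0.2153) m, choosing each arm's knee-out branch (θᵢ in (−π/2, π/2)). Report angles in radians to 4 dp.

θ₁ = 0.7858, θ₂ = 0.6983, θ₃ = -0.3492

arm 1 (φ=0.0°): x'=-0.0547, y'=-0.0772
  e−x'=0.1847;  (l²−L²−(e−x')²−y'²−z²)/2L = -0.0218
  θ1 = atan2(B,A) + arccos(C/0.2837) = 0.7858
φ2=120.0° → target in arm frame (-0.0395, 0.0860)
  e−x'=0.1695;  (l²−L²−(e−x')²−y'²−z²)/2L = -0.0086
  γ=atan2(-0.2153,0.1695)=-0.9038;  ψ=arccos(-0.0314)=1.6022;  θ2=γ+ψ≈0.6983
rotate P by −φ3: (0.0942, -0.0088, -0.2153)
  e−x'=0.0358;  (l²−L²−(e−x')²−y'²−z²)/2L = 0.1073
  √(A²+B²)=0.2183;  θ3 = -1.4061+1.0569 ≈ -0.3492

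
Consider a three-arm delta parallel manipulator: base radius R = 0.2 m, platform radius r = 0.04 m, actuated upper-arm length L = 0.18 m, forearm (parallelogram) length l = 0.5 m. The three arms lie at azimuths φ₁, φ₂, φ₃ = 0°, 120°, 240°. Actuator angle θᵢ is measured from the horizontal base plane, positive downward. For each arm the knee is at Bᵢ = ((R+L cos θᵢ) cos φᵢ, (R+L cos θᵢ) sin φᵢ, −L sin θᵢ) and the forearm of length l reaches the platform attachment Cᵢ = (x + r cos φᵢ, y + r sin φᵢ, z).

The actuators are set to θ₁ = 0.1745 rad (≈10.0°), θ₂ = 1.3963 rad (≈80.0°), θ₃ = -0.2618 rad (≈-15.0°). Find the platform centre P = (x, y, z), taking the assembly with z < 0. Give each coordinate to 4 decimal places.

(0.0866, -0.2522, -0.3828)

arm 1 at φ=0.0°: e+L cos θ1 = 0.3373;  O1 = (0.3373, 0.0000, -0.0313)
O2 = (0.1913·cos120.0°, 0.1913·sin120.0°, -0.1773) = (-0.0956, 0.1656, -0.1773)
O3 = (0.3339·cos240.0°, 0.3339·sin240.0°, 0.0466) = (-0.1669, -0.2891, 0.0466)
eliminate P² terms by subtracting sphere 1 from 2 and 3
plane₁₂: -0.8658x+0.3313y+-0.2920z = -0.0467
det = 0.8347;  x = 0.0328+-0.1405z,  y = -0.0553+0.5143z
quadratic in z: (1.2842)z²+(0.0912)z+(-0.1533)=0, √Δ=0.8920 → z ∈ {-0.3828, 0.3118}; z = -0.3828 (taking z<0)
x = 0.0866, y = -0.2522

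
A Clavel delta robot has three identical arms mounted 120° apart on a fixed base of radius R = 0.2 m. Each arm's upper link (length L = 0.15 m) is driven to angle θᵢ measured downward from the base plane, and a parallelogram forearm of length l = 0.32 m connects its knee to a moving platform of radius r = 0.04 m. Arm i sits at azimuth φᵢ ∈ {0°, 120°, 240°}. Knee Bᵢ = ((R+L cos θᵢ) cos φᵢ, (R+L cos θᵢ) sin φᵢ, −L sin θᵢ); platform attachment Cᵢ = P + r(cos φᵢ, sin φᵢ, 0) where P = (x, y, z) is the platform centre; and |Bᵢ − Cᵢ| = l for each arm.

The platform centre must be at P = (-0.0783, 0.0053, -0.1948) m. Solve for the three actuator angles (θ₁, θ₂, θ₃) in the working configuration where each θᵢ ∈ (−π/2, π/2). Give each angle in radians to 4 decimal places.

rotate P by −φ1: (-0.0783, 0.0053, -0.1948)
  A cos θ + B sin θ = C:  0.2383·cos θ + -0.1948·sin θ = -0.0495
  θ1 = atan2(B,A) + arccos(C/0.3078) = 1.0472
φ2=120.0° → target in arm frame (0.0437, 0.0652)
  A=0.1163, B=-0.1948, C=(l²−L²−A²−y'²−z²)/(2L)=0.0806
  θ2 = atan2(B,A) + arccos(C/0.2269) = 0.1747
rotate P by −φ3: (0.0346, -0.0705, -0.1948)
  e−x'=0.1254;  (l²−L²−(e−x')²−y'²−z²)/2L = 0.0708
  θ3 = atan2(B,A) + arccos(C/0.2317) = 0.2614

θ₁ = 1.0472, θ₂ = 0.1747, θ₃ = 0.2614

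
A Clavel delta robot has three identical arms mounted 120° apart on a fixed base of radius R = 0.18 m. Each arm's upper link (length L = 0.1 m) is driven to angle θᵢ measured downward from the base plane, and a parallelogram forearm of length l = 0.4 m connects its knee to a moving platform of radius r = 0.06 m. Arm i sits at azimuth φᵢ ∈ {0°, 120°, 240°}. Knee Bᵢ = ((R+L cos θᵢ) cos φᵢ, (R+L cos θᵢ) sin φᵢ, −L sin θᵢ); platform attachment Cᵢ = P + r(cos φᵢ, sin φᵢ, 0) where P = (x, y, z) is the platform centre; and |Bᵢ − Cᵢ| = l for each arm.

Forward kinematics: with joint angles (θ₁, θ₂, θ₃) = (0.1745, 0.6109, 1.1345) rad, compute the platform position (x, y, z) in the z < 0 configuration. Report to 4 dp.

(0.0890, 0.0619, -0.3907)

φ1=0.0°: virtual centre (0.2185, 0.0000, -0.0174), radius l
centre 2 = (0.2019·cos120.0°, 0.2019·sin120.0°, -0.0574) = (-0.1010, 0.1749, -0.0574)
arm 3 at φ=240.0°: (R−r)+L cos θ3 = 0.1623;  centre 3 = (-0.0811, -0.1405, -0.0906)
eliminate P² terms by subtracting sphere 1 from 2 and 3
[-0.6389 0.3497 -0.0800]·P = -0.0040;  [-0.5992 -0.2810 -0.1465]·P = -0.0135
Cramer: x(z) = 0.0150-0.1895z;  y(z) = 0.0160-0.1174z
quadratic in z: (1.0497)z²+(0.1081)z+(-0.1180)=0, √Δ=0.7122 → z ∈ {-0.3907, 0.2878}; z = -0.3907 (taking z<0)
x = 0.0890, y = 0.0619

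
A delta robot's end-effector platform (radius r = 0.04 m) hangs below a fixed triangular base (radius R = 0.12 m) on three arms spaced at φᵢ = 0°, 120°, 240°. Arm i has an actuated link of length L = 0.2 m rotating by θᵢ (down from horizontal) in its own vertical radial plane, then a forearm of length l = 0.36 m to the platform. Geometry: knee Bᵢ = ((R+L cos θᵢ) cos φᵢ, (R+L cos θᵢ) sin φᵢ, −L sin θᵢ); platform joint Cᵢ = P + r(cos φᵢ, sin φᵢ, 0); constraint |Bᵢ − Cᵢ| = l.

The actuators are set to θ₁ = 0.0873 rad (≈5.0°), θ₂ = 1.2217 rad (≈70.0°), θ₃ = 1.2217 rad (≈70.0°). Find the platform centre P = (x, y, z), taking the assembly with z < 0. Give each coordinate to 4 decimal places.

(0.2083, 0.0000, -0.3704)

arm 1 at φ=0.0°: e+L cos θ1 = 0.2792;  O1 = (0.2792, 0.0000, -0.0174)
arm 2 at φ=120.0°: e+L cos θ2 = 0.1484;  O2 = (-0.0742, 0.1285, -0.1879)
arm 3 at φ=240.0°: e+L cos θ3 = 0.1484;  O3 = (-0.0742, -0.1285, -0.1879)
subtract pairs → two planes through P
[-0.7069 0.2571 -0.3410]·P = -0.0209;  [-0.7069 -0.2571 -0.3410]·P = -0.0209
Cramer: x(z) = 0.0296-0.4824z;  y(z) = 0.0000+0.0000z
quadratic in z: (1.2327)z²+(0.2757)z+(-0.0670)=0, √Δ=0.6374 → z ∈ {-0.3704, 0.1467}; z = -0.3704 (taking z<0)
x = 0.2083, y = 0.0000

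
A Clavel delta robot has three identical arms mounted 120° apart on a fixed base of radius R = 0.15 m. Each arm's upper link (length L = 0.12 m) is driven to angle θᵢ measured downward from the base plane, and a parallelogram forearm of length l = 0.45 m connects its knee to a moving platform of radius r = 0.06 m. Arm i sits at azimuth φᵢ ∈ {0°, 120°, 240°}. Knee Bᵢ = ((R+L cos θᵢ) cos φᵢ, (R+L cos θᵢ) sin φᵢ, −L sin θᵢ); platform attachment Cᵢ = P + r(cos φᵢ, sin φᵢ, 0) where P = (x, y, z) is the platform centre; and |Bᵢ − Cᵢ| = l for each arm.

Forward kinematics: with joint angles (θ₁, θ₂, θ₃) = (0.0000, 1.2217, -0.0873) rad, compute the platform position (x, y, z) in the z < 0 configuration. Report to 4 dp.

centre 1 = (0.2100·cos0.0°, 0.2100·sin0.0°, 0.0000) = (0.2100, 0.0000, 0.0000)
centre 2 = (0.1310·cos120.0°, 0.1310·sin120.0°, -0.1128) = (-0.0655, 0.1135, -0.1128)
φ3=240.0°: virtual centre (-0.1048, -0.1815, 0.0105), radius l
subtract pairs → two planes through P
[-0.5510 0.2270 -0.2255]·P = -0.0142;  [-0.6295 -0.3629 0.0209]·P = -0.0001
det = 0.3429;  x = 0.0151+-0.2249z,  y = -0.0260+0.4477z
sphere 1 gives Az²+Bz+C=0 with A=1.2510, B=0.0644, C=-0.1638;  B²−4AC=0.8240;  roots -0.3886, 0.3371;  negative root z = -0.3886
x = 0.1025, y = -0.1999

(0.1025, -0.1999, -0.3886)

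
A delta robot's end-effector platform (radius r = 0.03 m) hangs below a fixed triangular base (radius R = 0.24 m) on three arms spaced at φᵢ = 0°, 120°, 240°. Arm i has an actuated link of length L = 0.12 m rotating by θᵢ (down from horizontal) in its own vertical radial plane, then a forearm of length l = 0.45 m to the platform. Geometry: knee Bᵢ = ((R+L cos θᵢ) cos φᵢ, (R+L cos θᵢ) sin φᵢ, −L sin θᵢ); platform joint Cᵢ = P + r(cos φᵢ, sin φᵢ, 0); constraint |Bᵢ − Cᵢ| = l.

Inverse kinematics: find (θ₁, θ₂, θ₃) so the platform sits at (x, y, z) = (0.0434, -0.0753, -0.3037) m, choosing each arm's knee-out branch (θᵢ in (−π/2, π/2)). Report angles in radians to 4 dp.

θ₁ = -0.3480, θ₂ = 0.6984, θ₃ = -0.3493

φ1=0.0° → target in arm frame (0.0434, -0.0753)
  A=0.1666, B=-0.3037, C=(l²−L²−A²−y'²−z²)/(2L)=0.2602
  θ1 = atan2(B,A) + arccos(C/0.3464) = -0.3480
rotate P by −φ2: (-0.0869, 0.0001, -0.3037)
  e−x'=0.2969;  (l²−L²−(e−x')²−y'²−z²)/2L = 0.0321
  γ=atan2(-0.3037,0.2969)=-0.7967;  ψ=arccos(0.0756)=1.4951;  θ2=γ+ψ≈0.6984
rotate P by −φ3: (0.0435, 0.0752, -0.3037)
  A cos θ + B sin θ = C:  0.1665·cos θ + -0.3037·sin θ = 0.2604
  γ=atan2(-0.3037,0.1665)=-1.0693;  ψ=arccos(0.7518)=0.7201;  θ3=γ+ψ≈-0.3493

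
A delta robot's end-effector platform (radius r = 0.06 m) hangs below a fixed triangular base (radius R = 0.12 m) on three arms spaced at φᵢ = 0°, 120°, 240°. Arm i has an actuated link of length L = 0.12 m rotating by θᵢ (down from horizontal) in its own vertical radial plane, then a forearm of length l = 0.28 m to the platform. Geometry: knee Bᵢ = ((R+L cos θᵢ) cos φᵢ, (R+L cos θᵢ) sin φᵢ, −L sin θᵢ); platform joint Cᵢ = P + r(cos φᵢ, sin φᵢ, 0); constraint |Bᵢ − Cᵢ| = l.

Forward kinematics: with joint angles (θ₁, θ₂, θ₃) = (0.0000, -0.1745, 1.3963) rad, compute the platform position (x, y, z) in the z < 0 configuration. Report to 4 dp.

(0.0813, 0.1682, -0.2009)

O1 = (0.1800·cos0.0°, 0.1800·sin0.0°, 0.0000) = (0.1800, 0.0000, 0.0000)
O2 = (0.1782·cos120.0°, 0.1782·sin120.0°, 0.0208) = (-0.0891, 0.1543, 0.0208)
O3 = (0.0808·cos240.0°, 0.0808·sin240.0°, -0.1182) = (-0.0404, -0.0700, -0.1182)
subtract pairs → two planes through P
linear system: -0.5382x+0.3086y = -0.0002−0.0417z; -0.4408x+-0.1400y = -0.0119−-0.2364z
Cramer: x(z) = 0.0175-0.3175z;  y(z) = 0.0298-0.6886z
quadratic in z: (1.5750)z²+(0.0621)z+(-0.0511)=0, √Δ=0.5708 → z ∈ {-0.2009, 0.1615}; z = -0.2009 (taking z<0)
x = 0.0813, y = 0.1682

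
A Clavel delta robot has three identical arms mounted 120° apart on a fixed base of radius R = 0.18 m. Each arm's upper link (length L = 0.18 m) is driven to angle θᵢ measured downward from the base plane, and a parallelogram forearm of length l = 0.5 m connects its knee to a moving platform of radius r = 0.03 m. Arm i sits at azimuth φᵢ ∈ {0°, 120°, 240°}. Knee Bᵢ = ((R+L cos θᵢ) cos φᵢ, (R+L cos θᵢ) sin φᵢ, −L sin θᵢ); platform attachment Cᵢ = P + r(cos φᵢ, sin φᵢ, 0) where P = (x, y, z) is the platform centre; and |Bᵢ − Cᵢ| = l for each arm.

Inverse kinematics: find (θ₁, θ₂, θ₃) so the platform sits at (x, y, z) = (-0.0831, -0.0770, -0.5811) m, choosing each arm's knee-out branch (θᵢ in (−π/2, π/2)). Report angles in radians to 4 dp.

rotate P by −φ1: (-0.0831, -0.0770, -0.5811)
  A cos θ + B sin θ = C:  0.2331·cos θ + -0.5811·sin θ = -0.5009
  γ=atan2(-0.5811,0.2331)=-1.1893;  ψ=arccos(-0.8001)=2.4983;  θ1=γ+ψ≈1.3089
arm 2 (φ=120.0°): x'=-0.0251, y'=0.1105
  A cos θ + B sin θ = C:  0.1751·cos θ + -0.5811·sin θ = -0.4526
  γ=atan2(-0.5811,0.1751)=-1.2781;  ψ=arccos(-0.7458)=2.4125;  θ2=γ+ψ≈1.1345
rotate P by −φ3: (0.1082, -0.0335, -0.5811)
  A cos θ + B sin θ = C:  0.0418·cos θ + -0.5811·sin θ = -0.3415
  √(A²+B²)=0.5826;  θ3 = -1.4990+2.1971 ≈ 0.6981

θ₁ = 1.3089, θ₂ = 1.1345, θ₃ = 0.6981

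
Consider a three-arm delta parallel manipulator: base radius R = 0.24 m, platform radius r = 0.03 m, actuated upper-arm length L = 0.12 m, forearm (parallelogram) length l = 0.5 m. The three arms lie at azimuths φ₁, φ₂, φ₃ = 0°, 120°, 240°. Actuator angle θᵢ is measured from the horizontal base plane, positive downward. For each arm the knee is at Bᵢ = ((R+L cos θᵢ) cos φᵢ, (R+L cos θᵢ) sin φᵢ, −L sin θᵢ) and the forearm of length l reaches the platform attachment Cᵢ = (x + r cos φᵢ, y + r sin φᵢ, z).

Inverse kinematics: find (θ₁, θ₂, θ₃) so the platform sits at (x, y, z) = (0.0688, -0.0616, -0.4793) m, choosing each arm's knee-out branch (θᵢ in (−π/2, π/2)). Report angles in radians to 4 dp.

φ1=0.0° → target in arm frame (0.0688, -0.0616)
  A=0.1412, B=-0.4793, C=(l²−L²−A²−y'²−z²)/(2L)=-0.0744
  θ1 = atan2(B,A) + arccos(C/0.4997) = 0.4360
rotate P by −φ2: (-0.0877, -0.0288, -0.4793)
  A=0.2977, B=-0.4793, C=(l²−L²−A²−y'²−z²)/(2L)=-0.3484
  θ2 = atan2(B,A) + arccos(C/0.5643) = 1.2213
rotate P by −φ3: (0.0189, 0.0904, -0.4793)
  A cos θ + B sin θ = C:  0.1911·cos θ + -0.4793·sin θ = -0.1617
  γ=atan2(-0.4793,0.1911)=-1.1915;  ψ=arccos(-0.3133)=1.8895;  θ3=γ+ψ≈0.6980

θ₁ = 0.4360, θ₂ = 1.2213, θ₃ = 0.6980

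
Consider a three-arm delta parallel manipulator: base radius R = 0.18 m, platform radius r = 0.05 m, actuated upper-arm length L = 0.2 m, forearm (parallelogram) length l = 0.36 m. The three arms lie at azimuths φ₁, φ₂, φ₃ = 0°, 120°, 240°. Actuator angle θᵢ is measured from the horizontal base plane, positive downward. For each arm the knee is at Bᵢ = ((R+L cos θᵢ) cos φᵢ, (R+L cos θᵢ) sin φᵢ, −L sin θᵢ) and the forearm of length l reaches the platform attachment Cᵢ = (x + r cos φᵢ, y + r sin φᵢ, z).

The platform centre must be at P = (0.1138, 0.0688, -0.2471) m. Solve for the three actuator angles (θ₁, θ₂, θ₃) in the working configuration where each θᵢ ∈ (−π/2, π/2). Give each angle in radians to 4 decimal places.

θ₁ = -0.1745, θ₂ = 0.5239, θ₃ = 1.0474

arm 1 (φ=0.0°): x'=0.1138, y'=0.0688
  A cos θ + B sin θ = C:  0.0162·cos θ + -0.2471·sin θ = 0.0589
  γ=atan2(-0.2471,0.0162)=-1.5053;  ψ=arccos(0.2377)=1.3308;  θ1=γ+ψ≈-0.1745
φ2=120.0° → target in arm frame (0.0027, -0.1330)
  A cos θ + B sin θ = C:  0.1273·cos θ + -0.2471·sin θ = -0.0134
  γ=atan2(-0.2471,0.1273)=-1.0950;  ψ=arccos(-0.0481)=1.6189;  θ2=γ+ψ≈0.5239
arm 3 (φ=240.0°): x'=-0.1165, y'=0.0642
  A=0.2465, B=-0.2471, C=(l²−L²−A²−y'²−z²)/(2L)=-0.0908
  √(A²+B²)=0.3490;  θ3 = -0.7866+1.8340 ≈ 1.0474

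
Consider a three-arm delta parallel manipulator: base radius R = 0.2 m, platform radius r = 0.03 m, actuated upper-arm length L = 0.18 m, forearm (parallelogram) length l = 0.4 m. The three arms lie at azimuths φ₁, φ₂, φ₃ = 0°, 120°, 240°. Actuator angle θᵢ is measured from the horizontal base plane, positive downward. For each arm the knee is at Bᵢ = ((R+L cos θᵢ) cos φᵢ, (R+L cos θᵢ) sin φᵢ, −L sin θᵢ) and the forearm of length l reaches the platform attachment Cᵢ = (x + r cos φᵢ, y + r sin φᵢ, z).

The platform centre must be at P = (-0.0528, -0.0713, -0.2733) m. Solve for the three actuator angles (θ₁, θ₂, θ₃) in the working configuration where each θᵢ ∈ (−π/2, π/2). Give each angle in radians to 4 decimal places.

φ1=0.0° → target in arm frame (-0.0528, -0.0713)
  A=0.2228, B=-0.2733, C=(l²−L²−A²−y'²−z²)/(2L)=-0.0050
  γ=atan2(-0.2733,0.2228)=-0.8868;  ψ=arccos(-0.0143)=1.5851;  θ1=γ+ψ≈0.6983
rotate P by −φ2: (-0.0353, 0.0814, -0.2733)
  e−x'=0.2053;  (l²−L²−(e−x')²−y'²−z²)/2L = 0.0114
  √(A²+B²)=0.3418;  θ2 = -0.9264+1.5373 ≈ 0.6109
φ3=240.0° → target in arm frame (0.0881, -0.0101)
  e−x'=0.0819;  (l²−L²−(e−x')²−y'²−z²)/2L = 0.1281
  √(A²+B²)=0.2853;  θ3 = -1.2798+1.1053 ≈ -0.1746

θ₁ = 0.6983, θ₂ = 0.6109, θ₃ = -0.1746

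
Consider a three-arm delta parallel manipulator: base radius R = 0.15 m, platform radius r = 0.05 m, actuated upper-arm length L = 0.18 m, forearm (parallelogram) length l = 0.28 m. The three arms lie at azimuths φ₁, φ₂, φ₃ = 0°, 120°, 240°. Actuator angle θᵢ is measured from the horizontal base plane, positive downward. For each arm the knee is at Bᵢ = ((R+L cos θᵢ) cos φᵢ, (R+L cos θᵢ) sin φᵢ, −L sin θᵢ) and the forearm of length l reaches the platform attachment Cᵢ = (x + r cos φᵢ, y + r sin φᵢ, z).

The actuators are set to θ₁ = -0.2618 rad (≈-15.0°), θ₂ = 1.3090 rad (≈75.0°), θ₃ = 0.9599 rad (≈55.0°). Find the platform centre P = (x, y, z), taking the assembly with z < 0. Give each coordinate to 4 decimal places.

(0.1432, -0.0492, -0.1961)

arm 1 at φ=0.0°: (R−r)+L cos θ1 = 0.2739;  O1 = (0.2739, 0.0000, 0.0466)
O2 = (0.1466·cos120.0°, 0.1466·sin120.0°, -0.1739) = (-0.0733, 0.1269, -0.1739)
φ3=240.0°: virtual centre (-0.1016, -0.1760, -0.1474), radius l
|O₂|²−|O₁|² = -0.0255;  |O₃|²−|O₁|² = -0.0141
[-0.6943 0.2539 -0.4409]·P = -0.0255;  [-0.7510 -0.3520 -0.3881]·P = -0.0141
det = 0.4351;  x = 0.0288+-0.5832z,  y = -0.0214+0.1417z
sphere 1 gives Az²+Bz+C=0 with A=1.3602, B=0.1866, C=-0.0157;  B²−4AC=0.1204;  roots -0.1961, 0.0590;  negative root z = -0.1961
x = 0.1432, y = -0.0492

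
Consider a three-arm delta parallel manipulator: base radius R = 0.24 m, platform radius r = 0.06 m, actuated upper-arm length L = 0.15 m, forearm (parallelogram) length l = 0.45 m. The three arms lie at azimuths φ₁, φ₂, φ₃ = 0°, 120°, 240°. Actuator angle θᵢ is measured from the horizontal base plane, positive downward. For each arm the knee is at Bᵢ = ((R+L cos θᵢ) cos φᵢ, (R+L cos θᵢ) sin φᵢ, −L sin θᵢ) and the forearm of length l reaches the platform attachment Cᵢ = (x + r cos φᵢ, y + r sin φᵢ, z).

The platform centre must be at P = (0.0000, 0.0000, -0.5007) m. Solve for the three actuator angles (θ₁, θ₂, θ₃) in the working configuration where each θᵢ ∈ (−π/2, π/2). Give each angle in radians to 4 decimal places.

arm 1 (φ=0.0°): x'=0.0000, y'=0.0000
  A=0.1800, B=-0.5007, C=(l²−L²−A²−y'²−z²)/(2L)=-0.3437
  √(A²+B²)=0.5321;  θ1 = -1.2257+2.2730 ≈ 1.0473
φ2=120.0° → target in arm frame (0.0000, 0.0000)
  A cos θ + B sin θ = C:  0.1800·cos θ + -0.5007·sin θ = -0.3437
  γ=atan2(-0.5007,0.1800)=-1.2257;  ψ=arccos(-0.6459)=2.2730;  θ2=γ+ψ≈1.0473
arm 3 (φ=240.0°): x'=0.0000, y'=0.0000
  e−x'=0.1800;  (l²−L²−(e−x')²−y'²−z²)/2L = -0.3437
  γ=atan2(-0.5007,0.1800)=-1.2257;  ψ=arccos(-0.6459)=2.2730;  θ3=γ+ψ≈1.0473

θ₁ = 1.0473, θ₂ = 1.0473, θ₃ = 1.0473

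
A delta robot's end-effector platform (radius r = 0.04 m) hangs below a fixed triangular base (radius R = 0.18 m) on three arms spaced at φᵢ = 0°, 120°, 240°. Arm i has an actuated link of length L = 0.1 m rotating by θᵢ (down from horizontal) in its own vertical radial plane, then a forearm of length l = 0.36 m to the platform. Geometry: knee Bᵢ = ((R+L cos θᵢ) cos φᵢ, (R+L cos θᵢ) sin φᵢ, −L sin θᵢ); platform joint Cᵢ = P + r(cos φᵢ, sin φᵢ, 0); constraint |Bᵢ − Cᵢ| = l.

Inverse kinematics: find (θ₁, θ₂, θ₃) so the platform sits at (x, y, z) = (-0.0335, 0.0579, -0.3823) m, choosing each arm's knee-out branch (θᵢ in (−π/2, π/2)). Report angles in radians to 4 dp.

arm 1 (φ=0.0°): x'=-0.0335, y'=0.0579
  A=0.1735, B=-0.3823, C=(l²−L²−A²−y'²−z²)/(2L)=-0.3000
  √(A²+B²)=0.4198;  θ1 = -1.1448+2.3670 ≈ 1.2222
rotate P by −φ2: (0.0669, 0.0001, -0.3823)
  A cos θ + B sin θ = C:  0.0731·cos θ + -0.3823·sin θ = -0.1595
  γ=atan2(-0.3823,0.0731)=-1.3818;  ψ=arccos(-0.4098)=1.9930;  θ2=γ+ψ≈0.6111
φ3=240.0° → target in arm frame (-0.0334, -0.0580)
  A=0.1734, B=-0.3823, C=(l²−L²−A²−y'²−z²)/(2L)=-0.2999
  γ=atan2(-0.3823,0.1734)=-1.1450;  ψ=arccos(-0.7144)=2.3665;  θ3=γ+ψ≈1.2216

θ₁ = 1.2222, θ₂ = 0.6111, θ₃ = 1.2216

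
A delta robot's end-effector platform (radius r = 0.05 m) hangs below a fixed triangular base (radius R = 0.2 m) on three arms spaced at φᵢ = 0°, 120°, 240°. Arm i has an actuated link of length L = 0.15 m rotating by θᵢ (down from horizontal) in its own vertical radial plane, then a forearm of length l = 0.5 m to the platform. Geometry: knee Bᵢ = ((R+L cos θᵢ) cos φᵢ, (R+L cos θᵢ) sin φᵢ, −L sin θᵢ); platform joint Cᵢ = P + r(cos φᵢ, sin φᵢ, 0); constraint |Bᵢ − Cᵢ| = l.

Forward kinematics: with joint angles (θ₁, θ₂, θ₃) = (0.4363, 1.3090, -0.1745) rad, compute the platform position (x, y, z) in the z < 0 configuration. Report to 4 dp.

(0.0370, -0.2207, -0.4366)

S1 = (0.2859·cos0.0°, 0.2859·sin0.0°, -0.0634) = (0.2859, 0.0000, -0.0634)
S2 = (0.1888·cos120.0°, 0.1888·sin120.0°, -0.1449) = (-0.0944, 0.1635, -0.1449)
S3 = (0.2977·cos240.0°, 0.2977·sin240.0°, 0.0260) = (-0.1489, -0.2578, 0.0260)
subtract pairs → two planes through P
[-0.7607 0.3271 -0.1630]·P = -0.0291;  [-0.8696 -0.5157 0.1789]·P = 0.0035
det = 0.6767;  x = 0.0205+-0.0378z,  y = -0.0414+0.4105z
into |P−S₁|² = l²: 1.1700z² + 0.1128z + -0.1738 = 0;  Δ = 0.8261;  z = -0.4366 or 0.3402 → z<0 root = -0.4366
x = 0.0370, y = -0.2207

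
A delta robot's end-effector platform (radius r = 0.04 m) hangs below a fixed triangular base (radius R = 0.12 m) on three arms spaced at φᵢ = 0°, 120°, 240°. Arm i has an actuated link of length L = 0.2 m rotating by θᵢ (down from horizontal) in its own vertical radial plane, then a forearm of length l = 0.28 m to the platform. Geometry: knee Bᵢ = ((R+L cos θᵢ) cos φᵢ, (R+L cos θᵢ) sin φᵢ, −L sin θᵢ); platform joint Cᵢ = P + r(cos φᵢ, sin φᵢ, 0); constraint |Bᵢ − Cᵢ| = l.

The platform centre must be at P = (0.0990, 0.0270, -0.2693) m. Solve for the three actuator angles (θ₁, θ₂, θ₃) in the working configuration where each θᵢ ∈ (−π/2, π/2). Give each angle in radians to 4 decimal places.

θ₁ = 0.2617, θ₂ = 0.8726, θ₃ = 1.0472

φ1=0.0° → target in arm frame (0.0990, 0.0270)
  A=-0.0190, B=-0.2693, C=(l²−L²−A²−y'²−z²)/(2L)=-0.0880
  γ=atan2(-0.2693,-0.0190)=-1.6412;  ψ=arccos(-0.3261)=1.9029;  θ1=γ+ψ≈0.2617
φ2=120.0° → target in arm frame (-0.0261, -0.0992)
  e−x'=0.1061;  (l²−L²−(e−x')²−y'²−z²)/2L = -0.1381
  √(A²+B²)=0.2895;  θ2 = -1.1954+2.0681 ≈ 0.8726
rotate P by −φ3: (-0.0729, 0.0722, -0.2693)
  A=0.1529, B=-0.2693, C=(l²−L²−A²−y'²−z²)/(2L)=-0.1568
  γ=atan2(-0.2693,0.1529)=-1.0545;  ψ=arccos(-0.5063)=2.1017;  θ3=γ+ψ≈1.0472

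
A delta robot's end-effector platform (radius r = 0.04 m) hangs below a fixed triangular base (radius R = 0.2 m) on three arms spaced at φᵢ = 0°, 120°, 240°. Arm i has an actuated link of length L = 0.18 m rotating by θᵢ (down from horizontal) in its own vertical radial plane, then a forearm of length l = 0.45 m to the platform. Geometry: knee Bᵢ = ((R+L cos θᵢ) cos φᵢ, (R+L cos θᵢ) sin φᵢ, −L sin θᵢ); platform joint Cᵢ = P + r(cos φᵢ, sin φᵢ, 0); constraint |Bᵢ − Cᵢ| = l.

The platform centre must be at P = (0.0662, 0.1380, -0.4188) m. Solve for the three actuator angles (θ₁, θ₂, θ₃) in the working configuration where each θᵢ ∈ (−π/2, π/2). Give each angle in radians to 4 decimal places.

θ₁ = 0.4365, θ₂ = 0.3490, θ₃ = 1.2215

φ1=0.0° → target in arm frame (0.0662, 0.1380)
  A cos θ + B sin θ = C:  0.0938·cos θ + -0.4188·sin θ = -0.0920
  √(A²+B²)=0.4292;  θ1 = -1.3505+1.7869 ≈ 0.4365
arm 2 (φ=120.0°): x'=0.0864, y'=-0.1263
  A=0.0736, B=-0.4188, C=(l²−L²−A²−y'²−z²)/(2L)=-0.0741
  θ2 = atan2(B,A) + arccos(C/0.4252) = 0.3490
arm 3 (φ=240.0°): x'=-0.1526, y'=-0.0117
  A cos θ + B sin θ = C:  0.3126·cos θ + -0.4188·sin θ = -0.2865
  θ3 = atan2(B,A) + arccos(C/0.5226) = 1.2215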